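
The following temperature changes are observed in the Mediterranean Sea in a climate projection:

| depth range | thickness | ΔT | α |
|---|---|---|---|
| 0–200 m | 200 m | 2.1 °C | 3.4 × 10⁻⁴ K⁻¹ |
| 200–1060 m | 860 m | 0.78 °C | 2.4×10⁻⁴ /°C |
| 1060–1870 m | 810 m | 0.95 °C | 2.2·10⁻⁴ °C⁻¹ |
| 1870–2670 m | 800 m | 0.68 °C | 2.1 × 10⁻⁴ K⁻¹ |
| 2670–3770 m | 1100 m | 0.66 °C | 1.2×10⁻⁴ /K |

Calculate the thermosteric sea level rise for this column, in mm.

674 mm of thermosteric rise

Layer 1: 2.1 × 200 × 3.4×10⁻⁴ = 0.14280 m
200–1060 m: 2.4×10⁻⁴ × 0.78 × 860 = 0.160992 m
Layer 3: 810 × 2.2×10⁻⁴ × 0.95 = 0.16929 m
1870–2670 m: 800 × 2.1×10⁻⁴ × 0.68 = 0.11424 m
2670–3770 m: 1.2×10⁻⁴ × 0.66 × 1100 = 0.08712 m
Δh = 0.14280 + 0.160992 + 0.16929 + 0.11424 + 0.08712 = 0.674442 m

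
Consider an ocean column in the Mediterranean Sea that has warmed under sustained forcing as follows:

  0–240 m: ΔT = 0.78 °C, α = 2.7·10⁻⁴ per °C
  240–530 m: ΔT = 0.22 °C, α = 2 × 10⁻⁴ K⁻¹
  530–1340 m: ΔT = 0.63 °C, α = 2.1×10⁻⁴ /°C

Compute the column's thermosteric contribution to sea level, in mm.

Δh ≈ 170 mm

Layer 1: 2.7×10⁻⁴ × 0.78 × 240 = 0.050544 m
Layer 2: 290 × 2×10⁻⁴ × 0.22 = 0.01276 m
2.1×10⁻⁴ × 0.63 × 810 = 0.107163 m
Δh = 0.050544 + 0.01276 + 0.107163 = 0.170467 m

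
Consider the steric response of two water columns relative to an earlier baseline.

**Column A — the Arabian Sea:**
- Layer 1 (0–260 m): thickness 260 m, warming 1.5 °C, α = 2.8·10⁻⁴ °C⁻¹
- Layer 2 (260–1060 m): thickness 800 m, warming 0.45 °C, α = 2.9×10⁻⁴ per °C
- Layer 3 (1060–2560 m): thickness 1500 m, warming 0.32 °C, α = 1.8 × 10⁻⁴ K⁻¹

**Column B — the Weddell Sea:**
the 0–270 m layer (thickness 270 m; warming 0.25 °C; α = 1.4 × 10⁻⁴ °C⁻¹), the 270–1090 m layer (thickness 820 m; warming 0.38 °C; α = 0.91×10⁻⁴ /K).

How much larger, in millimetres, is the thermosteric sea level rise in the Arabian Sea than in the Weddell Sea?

262 mm larger

A Layer 1: 1.5 × 2.8×10⁻⁴ × 260 = 0.10920 m
A 2.9×10⁻⁴ × 800 × 0.45 = 0.10440 m
A 1.8×10⁻⁴ × 0.32 × 1500 = 0.08640 m
A total: 0.30000 m
B 0–270 m: 270 × 0.25 × 1.4×10⁻⁴ = 0.00945 m
B 820 × 0.91×10⁻⁴ × 0.38 = 0.0283556 m
B total: 0.0378056 m
Difference: 0.30000 − 0.0378056 = 0.2621944 m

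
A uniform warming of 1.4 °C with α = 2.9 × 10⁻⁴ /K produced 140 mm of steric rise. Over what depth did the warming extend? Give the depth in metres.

H = Δh/(αΔT) = 0.14 / (2.9×10⁻⁴ × 1.4) ≈ 344.8 m

H ≈ 345 m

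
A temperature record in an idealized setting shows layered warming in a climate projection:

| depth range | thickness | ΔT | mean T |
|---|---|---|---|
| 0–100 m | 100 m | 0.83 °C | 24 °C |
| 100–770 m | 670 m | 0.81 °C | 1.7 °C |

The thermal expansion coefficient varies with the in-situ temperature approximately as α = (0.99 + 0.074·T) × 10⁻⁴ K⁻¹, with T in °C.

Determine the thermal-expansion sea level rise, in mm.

83.5 mm

Layer 1: α = (0.99 + 0.074×24)×10⁻⁴ = 2.766×10⁻⁴ K⁻¹
Layer 2: α = (0.99 + 0.074×1.7)×10⁻⁴ = 1.1158×10⁻⁴ K⁻¹
Layer 1: 2.766×10⁻⁴ × 100 × 0.83 = 0.0229578 m
0.81 × 1.1158×10⁻⁴ × 670 = 0.060554466 m
Δh = 0.0229578 + 0.060554466 = 0.083512266 m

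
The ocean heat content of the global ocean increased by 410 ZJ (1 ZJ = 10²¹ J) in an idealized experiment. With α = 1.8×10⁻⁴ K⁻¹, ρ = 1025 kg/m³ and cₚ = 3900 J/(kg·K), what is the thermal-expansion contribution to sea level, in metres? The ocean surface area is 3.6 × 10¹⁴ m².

Per unit area: Q = 410×10²¹ / (3.6×10¹⁴) ≈ 1.139×10⁹ J/m²
Δh = αQ/(ρcₚ) = 1.8×10⁻⁴ × 1.139×10⁹ / (1025 × 3900) ≈ 0.051287 m

0.0513 m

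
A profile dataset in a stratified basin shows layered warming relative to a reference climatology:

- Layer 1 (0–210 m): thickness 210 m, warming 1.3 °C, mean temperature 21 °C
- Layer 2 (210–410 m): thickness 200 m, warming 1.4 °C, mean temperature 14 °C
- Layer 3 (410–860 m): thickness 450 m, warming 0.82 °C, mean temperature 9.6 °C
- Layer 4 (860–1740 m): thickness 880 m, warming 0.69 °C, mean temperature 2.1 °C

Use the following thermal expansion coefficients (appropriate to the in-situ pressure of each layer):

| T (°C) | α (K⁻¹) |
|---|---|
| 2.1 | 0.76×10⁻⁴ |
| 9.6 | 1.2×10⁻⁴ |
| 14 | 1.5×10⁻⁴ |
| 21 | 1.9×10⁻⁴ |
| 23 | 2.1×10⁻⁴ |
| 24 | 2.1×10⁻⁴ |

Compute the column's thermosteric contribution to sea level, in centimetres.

Layer 1 at 21 °C → α = 1.9×10⁻⁴ K⁻¹
Layer 2 at 14 °C → α = 1.5×10⁻⁴ K⁻¹
Layer 3 at 9.6 °C → α = 1.2×10⁻⁴ K⁻¹
Layer 4 at 2.1 °C → α = 0.76×10⁻⁴ K⁻¹
1.3 × 210 × 1.9×10⁻⁴ = 0.05187 m
210–410 m: 200 × 1.5×10⁻⁴ × 1.4 = 0.04200 m
Layer 3: 0.82 × 450 × 1.2×10⁻⁴ = 0.04428 m
860–1740 m: 880 × 0.69 × 0.76×10⁻⁴ = 0.0461472 m
Δh = 0.05187 + 0.04200 + 0.04428 + 0.0461472 = 0.1842972 m ≈ 18 cm

Δh = 18 cm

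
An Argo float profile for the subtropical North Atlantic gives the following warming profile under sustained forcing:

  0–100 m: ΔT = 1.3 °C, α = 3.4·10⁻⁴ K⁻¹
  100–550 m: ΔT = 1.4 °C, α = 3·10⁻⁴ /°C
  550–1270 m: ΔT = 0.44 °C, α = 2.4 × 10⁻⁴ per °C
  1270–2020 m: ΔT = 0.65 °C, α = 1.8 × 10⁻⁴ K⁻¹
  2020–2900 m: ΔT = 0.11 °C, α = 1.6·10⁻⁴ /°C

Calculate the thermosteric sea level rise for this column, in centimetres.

Layer 1: 100 × 3.4×10⁻⁴ × 1.3 = 0.04420 m
Layer 2: 450 × 3×10⁻⁴ × 1.4 = 0.18900 m
Layer 3: 2.4×10⁻⁴ × 0.44 × 720 = 0.076032 m
1270–2020 m: 750 × 0.65 × 1.8×10⁻⁴ = 0.08775 m
880 × 0.11 × 1.6×10⁻⁴ = 0.015488 m
Δh = 0.04420 + 0.18900 + 0.076032 + 0.08775 + 0.015488 = 0.41247 m ≈ 41.2 cm

41.2 cm of thermosteric rise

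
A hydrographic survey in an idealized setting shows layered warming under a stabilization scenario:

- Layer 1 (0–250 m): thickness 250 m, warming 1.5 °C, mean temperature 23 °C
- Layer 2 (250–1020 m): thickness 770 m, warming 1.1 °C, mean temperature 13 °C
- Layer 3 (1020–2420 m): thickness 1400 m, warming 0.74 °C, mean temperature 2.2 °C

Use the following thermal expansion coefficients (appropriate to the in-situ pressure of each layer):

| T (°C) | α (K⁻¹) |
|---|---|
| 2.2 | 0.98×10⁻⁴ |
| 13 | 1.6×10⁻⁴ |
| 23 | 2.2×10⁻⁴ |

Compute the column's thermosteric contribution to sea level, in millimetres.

Layer 1 at 23 °C → α = 2.2×10⁻⁴ K⁻¹
Layer 2 at 13 °C → α = 1.6×10⁻⁴ K⁻¹
Layer 3 at 2.2 °C → α = 0.98×10⁻⁴ K⁻¹
Layer 1: 1.5 × 2.2×10⁻⁴ × 250 = 0.08250 m
Layer 2: 1.6×10⁻⁴ × 770 × 1.1 = 0.13552 m
1400 × 0.74 × 0.98×10⁻⁴ = 0.101528 m
Δh = 0.08250 + 0.13552 + 0.101528 = 0.319548 m

Δh ≈ 320 mm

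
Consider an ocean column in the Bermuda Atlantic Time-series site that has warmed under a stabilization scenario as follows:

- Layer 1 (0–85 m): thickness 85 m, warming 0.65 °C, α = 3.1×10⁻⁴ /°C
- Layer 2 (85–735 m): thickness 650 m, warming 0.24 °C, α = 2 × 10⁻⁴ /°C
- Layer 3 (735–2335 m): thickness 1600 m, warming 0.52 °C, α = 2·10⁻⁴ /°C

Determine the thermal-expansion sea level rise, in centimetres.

21.5 cm of thermosteric rise

85 × 3.1×10⁻⁴ × 0.65 = 0.0171275 m
85–735 m: 2×10⁻⁴ × 0.24 × 650 = 0.03120 m
735–2335 m: 1600 × 0.52 × 2×10⁻⁴ = 0.16640 m
Δh = 0.0171275 + 0.03120 + 0.16640 = 0.2147275 m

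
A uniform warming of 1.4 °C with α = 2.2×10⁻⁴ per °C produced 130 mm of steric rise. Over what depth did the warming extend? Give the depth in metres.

H = Δh/(αΔT) = 0.13 / (2.2×10⁻⁴ × 1.4) ≈ 422.1 m

about 422 m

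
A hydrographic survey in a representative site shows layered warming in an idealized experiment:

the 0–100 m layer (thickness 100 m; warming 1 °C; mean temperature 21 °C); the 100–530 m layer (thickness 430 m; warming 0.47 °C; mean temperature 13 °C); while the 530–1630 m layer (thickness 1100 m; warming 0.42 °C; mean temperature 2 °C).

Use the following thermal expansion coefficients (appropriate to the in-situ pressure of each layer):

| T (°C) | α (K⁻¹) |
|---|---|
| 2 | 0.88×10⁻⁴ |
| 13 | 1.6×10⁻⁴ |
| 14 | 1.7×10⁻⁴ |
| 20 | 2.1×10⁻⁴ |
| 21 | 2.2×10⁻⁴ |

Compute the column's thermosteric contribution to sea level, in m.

Layer 1 at 21 °C → α = 2.2×10⁻⁴ K⁻¹
Layer 2 at 13 °C → α = 1.6×10⁻⁴ K⁻¹
Layer 3 at 2 °C → α = 0.88×10⁻⁴ K⁻¹
0–100 m: 1 × 2.2×10⁻⁴ × 100 = 0.02200 m
0.47 × 430 × 1.6×10⁻⁴ = 0.032336 m
Layer 3: 0.88×10⁻⁴ × 1100 × 0.42 = 0.040656 m
Δh = 0.02200 + 0.032336 + 0.040656 = 0.094992 m

about 0.0950 m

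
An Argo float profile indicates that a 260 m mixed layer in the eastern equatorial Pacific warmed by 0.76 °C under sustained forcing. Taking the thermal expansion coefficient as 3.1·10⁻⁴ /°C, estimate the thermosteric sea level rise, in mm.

Δh = αΔT·H = 3.1×10⁻⁴ × 0.76 × 260 = 0.061256 m

Δh ≈ 61.3 mm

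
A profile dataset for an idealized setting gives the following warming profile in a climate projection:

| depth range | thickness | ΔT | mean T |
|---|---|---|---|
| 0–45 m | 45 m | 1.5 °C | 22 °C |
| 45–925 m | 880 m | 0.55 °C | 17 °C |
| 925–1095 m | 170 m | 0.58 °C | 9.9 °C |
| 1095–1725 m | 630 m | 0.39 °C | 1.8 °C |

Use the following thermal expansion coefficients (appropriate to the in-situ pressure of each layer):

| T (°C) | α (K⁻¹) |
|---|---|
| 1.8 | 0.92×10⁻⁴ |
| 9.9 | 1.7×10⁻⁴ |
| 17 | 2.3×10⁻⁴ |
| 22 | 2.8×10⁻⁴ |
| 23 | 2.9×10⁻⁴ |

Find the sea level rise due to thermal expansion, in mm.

about 170 mm

Layer 1 at 22 °C → α = 2.8×10⁻⁴ K⁻¹
Layer 2 at 17 °C → α = 2.3×10⁻⁴ K⁻¹
Layer 3 at 9.9 °C → α = 1.7×10⁻⁴ K⁻¹
Layer 4 at 1.8 °C → α = 0.92×10⁻⁴ K⁻¹
Layer 1: 2.8×10⁻⁴ × 1.5 × 45 = 0.01890 m
Layer 2: 880 × 2.3×10⁻⁴ × 0.55 = 0.11132 m
Layer 3: 0.58 × 1.7×10⁻⁴ × 170 = 0.016762 m
Layer 4: 0.39 × 630 × 0.92×10⁻⁴ = 0.0226044 m
Δh = 0.01890 + 0.11132 + 0.016762 + 0.0226044 = 0.1695864 m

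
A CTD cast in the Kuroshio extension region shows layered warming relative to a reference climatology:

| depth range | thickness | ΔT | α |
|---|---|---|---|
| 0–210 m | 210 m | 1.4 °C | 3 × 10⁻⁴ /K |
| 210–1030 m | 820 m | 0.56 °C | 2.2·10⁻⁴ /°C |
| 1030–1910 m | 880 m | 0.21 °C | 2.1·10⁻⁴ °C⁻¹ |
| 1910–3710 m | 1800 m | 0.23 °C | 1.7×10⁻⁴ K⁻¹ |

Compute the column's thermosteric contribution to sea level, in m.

Layer 1: 3×10⁻⁴ × 1.4 × 210 = 0.08820 m
Layer 2: 2.2×10⁻⁴ × 0.56 × 820 = 0.101024 m
2.1×10⁻⁴ × 0.21 × 880 = 0.038808 m
0.23 × 1.7×10⁻⁴ × 1800 = 0.07038 m
Δh = 0.08820 + 0.101024 + 0.038808 + 0.07038 = 0.298412 m ≈ 0.298 m

about 0.298 m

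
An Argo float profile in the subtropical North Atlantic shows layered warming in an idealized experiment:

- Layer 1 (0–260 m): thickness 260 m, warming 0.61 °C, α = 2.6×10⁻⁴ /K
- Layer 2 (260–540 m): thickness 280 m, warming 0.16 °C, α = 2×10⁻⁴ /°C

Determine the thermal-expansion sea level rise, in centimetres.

5.02 cm

0–260 m: 2.6×10⁻⁴ × 0.61 × 260 = 0.041236 m
0.16 × 2×10⁻⁴ × 280 = 0.00896 m
Δh = 0.041236 + 0.00896 = 0.050196 m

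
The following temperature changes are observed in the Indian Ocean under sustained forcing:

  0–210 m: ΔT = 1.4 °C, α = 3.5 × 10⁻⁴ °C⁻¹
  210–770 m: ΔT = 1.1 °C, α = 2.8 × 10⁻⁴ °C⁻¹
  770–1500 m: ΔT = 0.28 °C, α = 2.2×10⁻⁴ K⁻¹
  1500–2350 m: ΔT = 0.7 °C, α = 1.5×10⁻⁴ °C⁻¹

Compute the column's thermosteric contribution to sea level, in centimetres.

Layer 1: 1.4 × 3.5×10⁻⁴ × 210 = 0.10290 m
Layer 2: 560 × 1.1 × 2.8×10⁻⁴ = 0.17248 m
Layer 3: 2.2×10⁻⁴ × 0.28 × 730 = 0.044968 m
0.7 × 1.5×10⁻⁴ × 850 = 0.08925 m
Δh = 0.10290 + 0.17248 + 0.044968 + 0.08925 = 0.409598 m

Δh ≈ 41 cm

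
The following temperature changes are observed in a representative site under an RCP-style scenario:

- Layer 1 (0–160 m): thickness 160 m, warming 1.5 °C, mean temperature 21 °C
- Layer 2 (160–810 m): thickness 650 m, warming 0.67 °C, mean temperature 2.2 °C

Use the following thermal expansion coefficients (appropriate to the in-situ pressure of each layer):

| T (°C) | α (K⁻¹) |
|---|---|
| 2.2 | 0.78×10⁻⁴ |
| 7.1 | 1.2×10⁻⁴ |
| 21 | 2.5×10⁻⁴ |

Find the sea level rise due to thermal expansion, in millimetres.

Layer 1 at 21 °C → α = 2.5×10⁻⁴ K⁻¹
Layer 2 at 2.2 °C → α = 0.78×10⁻⁴ K⁻¹
2.5×10⁻⁴ × 1.5 × 160 = 0.06000 m
Layer 2: 650 × 0.67 × 0.78×10⁻⁴ = 0.033969 m
Δh = 0.06000 + 0.033969 = 0.093969 m ≈ 94.0 mm

94.0 mm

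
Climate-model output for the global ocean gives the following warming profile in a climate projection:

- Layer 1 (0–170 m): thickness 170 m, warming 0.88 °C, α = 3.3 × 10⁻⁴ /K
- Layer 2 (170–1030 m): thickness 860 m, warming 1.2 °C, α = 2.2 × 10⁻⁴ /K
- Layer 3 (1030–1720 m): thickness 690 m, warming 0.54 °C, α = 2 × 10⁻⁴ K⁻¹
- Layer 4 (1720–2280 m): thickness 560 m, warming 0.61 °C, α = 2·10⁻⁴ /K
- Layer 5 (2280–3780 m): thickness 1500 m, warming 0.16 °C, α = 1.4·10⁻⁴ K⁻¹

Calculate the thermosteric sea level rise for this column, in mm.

3.3×10⁻⁴ × 0.88 × 170 = 0.049368 m
2.2×10⁻⁴ × 860 × 1.2 = 0.22704 m
2×10⁻⁴ × 0.54 × 690 = 0.07452 m
1720–2280 m: 560 × 0.61 × 2×10⁻⁴ = 0.06832 m
1.4×10⁻⁴ × 1500 × 0.16 = 0.03360 m
Δh = 0.049368 + 0.22704 + 0.07452 + 0.06832 + 0.03360 = 0.452848 m

Δh = 453 mm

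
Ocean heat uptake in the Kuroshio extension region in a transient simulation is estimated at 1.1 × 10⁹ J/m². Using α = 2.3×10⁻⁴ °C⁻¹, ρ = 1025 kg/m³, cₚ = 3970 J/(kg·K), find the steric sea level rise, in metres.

0.0622 m of thermosteric rise

Δh = αQ/(ρcₚ) = 2.3×10⁻⁴ × 1.1×10⁹ / (1025 × 3970) ≈ 0.062174 m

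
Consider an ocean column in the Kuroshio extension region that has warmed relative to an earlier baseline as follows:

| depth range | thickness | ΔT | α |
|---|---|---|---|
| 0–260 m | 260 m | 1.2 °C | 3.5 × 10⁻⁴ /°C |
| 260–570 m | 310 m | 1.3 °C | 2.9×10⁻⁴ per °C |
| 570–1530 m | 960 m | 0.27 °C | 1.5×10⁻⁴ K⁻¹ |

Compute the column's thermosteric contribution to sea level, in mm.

Δh ≈ 265 mm

0–260 m: 3.5×10⁻⁴ × 260 × 1.2 = 0.10920 m
Layer 2: 1.3 × 310 × 2.9×10⁻⁴ = 0.11687 m
Layer 3: 1.5×10⁻⁴ × 0.27 × 960 = 0.03888 m
Δh = 0.10920 + 0.11687 + 0.03888 = 0.26495 m ≈ 265 mm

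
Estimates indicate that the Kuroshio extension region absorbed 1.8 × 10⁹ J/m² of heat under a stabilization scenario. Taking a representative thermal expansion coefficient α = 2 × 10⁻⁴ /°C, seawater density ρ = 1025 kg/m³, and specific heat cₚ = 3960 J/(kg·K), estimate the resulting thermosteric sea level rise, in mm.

Δh = αQ/(ρcₚ) = 2×10⁻⁴ × 1.8×10⁹ / (1025 × 3960) ≈ 0.088692 m

88.7 mm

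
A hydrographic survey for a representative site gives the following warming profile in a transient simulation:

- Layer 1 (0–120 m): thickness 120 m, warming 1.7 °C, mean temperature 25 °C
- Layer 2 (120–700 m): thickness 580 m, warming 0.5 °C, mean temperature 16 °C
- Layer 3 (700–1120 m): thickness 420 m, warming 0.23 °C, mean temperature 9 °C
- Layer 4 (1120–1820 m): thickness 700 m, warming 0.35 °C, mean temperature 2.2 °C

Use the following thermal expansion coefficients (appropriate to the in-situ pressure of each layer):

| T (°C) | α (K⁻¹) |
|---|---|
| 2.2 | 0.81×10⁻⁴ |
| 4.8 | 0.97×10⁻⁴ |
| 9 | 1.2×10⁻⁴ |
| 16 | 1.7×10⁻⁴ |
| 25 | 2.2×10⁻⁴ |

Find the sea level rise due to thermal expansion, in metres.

Layer 1 at 25 °C → α = 2.2×10⁻⁴ K⁻¹
Layer 2 at 16 °C → α = 1.7×10⁻⁴ K⁻¹
Layer 3 at 9 °C → α = 1.2×10⁻⁴ K⁻¹
Layer 4 at 2.2 °C → α = 0.81×10⁻⁴ K⁻¹
120 × 1.7 × 2.2×10⁻⁴ = 0.04488 m
120–700 m: 1.7×10⁻⁴ × 580 × 0.5 = 0.04930 m
700–1120 m: 420 × 0.23 × 1.2×10⁻⁴ = 0.011592 m
0.81×10⁻⁴ × 700 × 0.35 = 0.019845 m
Δh = 0.04488 + 0.04930 + 0.011592 + 0.019845 = 0.125617 m ≈ 0.126 m

Δh ≈ 0.126 m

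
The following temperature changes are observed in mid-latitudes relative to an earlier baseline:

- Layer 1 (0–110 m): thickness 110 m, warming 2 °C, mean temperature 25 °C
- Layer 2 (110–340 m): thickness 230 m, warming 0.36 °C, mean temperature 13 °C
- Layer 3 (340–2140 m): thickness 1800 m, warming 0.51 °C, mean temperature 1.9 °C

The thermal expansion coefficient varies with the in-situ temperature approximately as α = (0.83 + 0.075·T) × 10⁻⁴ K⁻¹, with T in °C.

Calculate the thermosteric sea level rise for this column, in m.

0.164 m

Layer 1: α = (0.83 + 0.075×25)×10⁻⁴ = 2.705×10⁻⁴ K⁻¹
Layer 2: α = (0.83 + 0.075×13)×10⁻⁴ = 1.805×10⁻⁴ K⁻¹
Layer 3: α = (0.83 + 0.075×1.9)×10⁻⁴ = 0.9725×10⁻⁴ K⁻¹
0–110 m: 2 × 2.705×10⁻⁴ × 110 = 0.05951 m
Layer 2: 0.36 × 1.805×10⁻⁴ × 230 = 0.0149454 m
0.9725×10⁻⁴ × 0.51 × 1800 = 0.0892755 m
Δh = 0.05951 + 0.0149454 + 0.0892755 = 0.1637309 m ≈ 0.164 m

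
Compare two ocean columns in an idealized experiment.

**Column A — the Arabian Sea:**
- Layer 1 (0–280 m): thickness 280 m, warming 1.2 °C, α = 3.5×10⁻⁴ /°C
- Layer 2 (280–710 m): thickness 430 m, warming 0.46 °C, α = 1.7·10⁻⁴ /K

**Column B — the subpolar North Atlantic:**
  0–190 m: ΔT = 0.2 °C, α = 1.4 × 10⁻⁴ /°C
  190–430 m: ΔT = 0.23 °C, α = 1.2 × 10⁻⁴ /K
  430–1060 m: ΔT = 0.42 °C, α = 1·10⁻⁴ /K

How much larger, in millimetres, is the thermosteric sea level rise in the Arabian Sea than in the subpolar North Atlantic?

A 280 × 1.2 × 3.5×10⁻⁴ = 0.11760 m
A 280–710 m: 0.46 × 430 × 1.7×10⁻⁴ = 0.033626 m
A total: 0.151226 m
B 1.4×10⁻⁴ × 0.2 × 190 = 0.00532 m
B 190–430 m: 1.2×10⁻⁴ × 0.23 × 240 = 0.006624 m
B 430–1060 m: 1×10⁻⁴ × 0.42 × 630 = 0.02646 m
B total: 0.038404 m
Difference: 0.151226 − 0.038404 = 0.112822 m

113 mm larger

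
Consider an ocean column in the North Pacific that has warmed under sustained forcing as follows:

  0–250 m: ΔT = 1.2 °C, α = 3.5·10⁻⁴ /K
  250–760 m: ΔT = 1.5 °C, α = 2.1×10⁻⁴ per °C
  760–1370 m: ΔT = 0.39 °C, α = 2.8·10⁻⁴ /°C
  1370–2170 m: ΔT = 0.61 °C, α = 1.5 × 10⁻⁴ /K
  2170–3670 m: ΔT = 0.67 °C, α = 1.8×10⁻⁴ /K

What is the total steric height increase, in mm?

250 × 3.5×10⁻⁴ × 1.2 = 0.10500 m
250–760 m: 2.1×10⁻⁴ × 510 × 1.5 = 0.16065 m
0.39 × 2.8×10⁻⁴ × 610 = 0.066612 m
Layer 4: 800 × 0.61 × 1.5×10⁻⁴ = 0.07320 m
2170–3670 m: 1500 × 1.8×10⁻⁴ × 0.67 = 0.18090 m
Δh = 0.10500 + 0.16065 + 0.066612 + 0.07320 + 0.18090 = 0.586362 m

Δh ≈ 586 mm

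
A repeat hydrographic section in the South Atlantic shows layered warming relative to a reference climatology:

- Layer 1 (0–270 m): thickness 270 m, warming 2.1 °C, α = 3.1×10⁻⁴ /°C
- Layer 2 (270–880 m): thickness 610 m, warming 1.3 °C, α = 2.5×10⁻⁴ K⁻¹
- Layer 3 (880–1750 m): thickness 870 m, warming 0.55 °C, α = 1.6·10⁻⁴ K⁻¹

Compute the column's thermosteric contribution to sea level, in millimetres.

Layer 1: 3.1×10⁻⁴ × 270 × 2.1 = 0.17577 m
270–880 m: 2.5×10⁻⁴ × 1.3 × 610 = 0.19825 m
880–1750 m: 0.55 × 870 × 1.6×10⁻⁴ = 0.07656 m
Δh = 0.17577 + 0.19825 + 0.07656 = 0.45058 m

about 451 mm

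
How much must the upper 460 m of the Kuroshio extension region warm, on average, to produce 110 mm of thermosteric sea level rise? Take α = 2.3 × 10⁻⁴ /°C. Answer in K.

about 1.0 K

ΔT = Δh/(αH) = 0.11 / (2.3×10⁻⁴ × 460) ≈ 1.040 K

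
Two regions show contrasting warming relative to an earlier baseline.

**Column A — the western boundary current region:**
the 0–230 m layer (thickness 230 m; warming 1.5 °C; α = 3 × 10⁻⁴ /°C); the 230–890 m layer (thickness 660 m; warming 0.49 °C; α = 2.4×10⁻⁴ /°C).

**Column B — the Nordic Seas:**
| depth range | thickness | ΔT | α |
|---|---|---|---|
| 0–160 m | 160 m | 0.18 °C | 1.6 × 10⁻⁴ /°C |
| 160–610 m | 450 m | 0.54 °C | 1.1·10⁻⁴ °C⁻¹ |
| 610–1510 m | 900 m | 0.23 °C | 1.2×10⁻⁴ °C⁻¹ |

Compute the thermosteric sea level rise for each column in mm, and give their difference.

A: 181 mm; B: 56.2 mm; difference 125 mm

A Layer 1: 3×10⁻⁴ × 230 × 1.5 = 0.10350 m
A Layer 2: 660 × 2.4×10⁻⁴ × 0.49 = 0.077616 m
A total: 0.181116 m
B 0.18 × 160 × 1.6×10⁻⁴ = 0.004608 m
B Layer 2: 1.1×10⁻⁴ × 0.54 × 450 = 0.02673 m
B 610–1510 m: 0.23 × 1.2×10⁻⁴ × 900 = 0.02484 m
B total: 0.056178 m
Difference: 0.181116 − 0.056178 = 0.124938 m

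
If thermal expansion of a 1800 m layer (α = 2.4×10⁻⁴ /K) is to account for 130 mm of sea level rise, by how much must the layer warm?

ΔT = Δh/(αH) = 0.13 / (2.4×10⁻⁴ × 1800) ≈ 0.3009 °C

about 0.301 °C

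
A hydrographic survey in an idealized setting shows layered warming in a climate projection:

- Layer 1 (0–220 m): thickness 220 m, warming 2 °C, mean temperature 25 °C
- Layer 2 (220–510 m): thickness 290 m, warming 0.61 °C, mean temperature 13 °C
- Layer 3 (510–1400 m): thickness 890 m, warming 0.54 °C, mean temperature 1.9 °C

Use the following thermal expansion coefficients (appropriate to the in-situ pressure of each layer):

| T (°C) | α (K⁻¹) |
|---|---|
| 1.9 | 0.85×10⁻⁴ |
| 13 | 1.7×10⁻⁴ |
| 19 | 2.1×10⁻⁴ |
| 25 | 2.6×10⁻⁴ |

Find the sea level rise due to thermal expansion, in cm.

Δh = 19 cm

Layer 1 at 25 °C → α = 2.6×10⁻⁴ K⁻¹
Layer 2 at 13 °C → α = 1.7×10⁻⁴ K⁻¹
Layer 3 at 1.9 °C → α = 0.85×10⁻⁴ K⁻¹
0–220 m: 220 × 2 × 2.6×10⁻⁴ = 0.11440 m
290 × 0.61 × 1.7×10⁻⁴ = 0.030073 m
Layer 3: 0.85×10⁻⁴ × 890 × 0.54 = 0.040851 m
Δh = 0.11440 + 0.030073 + 0.040851 = 0.185324 m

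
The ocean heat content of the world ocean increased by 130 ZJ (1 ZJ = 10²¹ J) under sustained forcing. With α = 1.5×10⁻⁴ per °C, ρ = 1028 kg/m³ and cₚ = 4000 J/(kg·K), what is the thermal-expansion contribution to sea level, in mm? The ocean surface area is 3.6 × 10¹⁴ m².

Per unit area: Q = 130×10²¹ / (3.6×10¹⁴) ≈ 3.611×10⁸ J/m²
Δh = αQ/(ρcₚ) = 1.5×10⁻⁴ × 3.611×10⁸ / (1028 × 4000) ≈ 0.013172 m

Δh ≈ 13 mm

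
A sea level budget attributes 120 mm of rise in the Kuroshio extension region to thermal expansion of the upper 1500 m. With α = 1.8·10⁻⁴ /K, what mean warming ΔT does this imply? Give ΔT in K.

0.444 K

ΔT = Δh/(αH) = 0.12 / (1.8×10⁻⁴ × 1500) ≈ 0.4444 K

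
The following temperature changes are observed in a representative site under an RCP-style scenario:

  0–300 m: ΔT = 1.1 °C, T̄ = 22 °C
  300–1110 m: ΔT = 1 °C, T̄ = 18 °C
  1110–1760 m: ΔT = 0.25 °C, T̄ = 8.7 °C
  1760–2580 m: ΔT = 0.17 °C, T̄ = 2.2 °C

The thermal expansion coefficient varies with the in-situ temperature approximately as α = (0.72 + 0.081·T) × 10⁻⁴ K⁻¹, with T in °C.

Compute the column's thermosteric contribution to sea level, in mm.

about 295 mm

Layer 1: α = (0.72 + 0.081×22)×10⁻⁴ = 2.502×10⁻⁴ K⁻¹
Layer 2: α = (0.72 + 0.081×18)×10⁻⁴ = 2.178×10⁻⁴ K⁻¹
Layer 3: α = (0.72 + 0.081×8.7)×10⁻⁴ = 1.4247×10⁻⁴ K⁻¹
Layer 4: α = (0.72 + 0.081×2.2)×10⁻⁴ = 0.8982×10⁻⁴ K⁻¹
0–300 m: 300 × 2.502×10⁻⁴ × 1.1 = 0.082566 m
300–1110 m: 810 × 1 × 2.178×10⁻⁴ = 0.176418 m
Layer 3: 1.4247×10⁻⁴ × 650 × 0.25 = 0.023151375 m
Layer 4: 0.8982×10⁻⁴ × 820 × 0.17 = 0.012520908 m
Δh = 0.082566 + 0.176418 + 0.023151375 + 0.012520908 = 0.294656283 m ≈ 295 mm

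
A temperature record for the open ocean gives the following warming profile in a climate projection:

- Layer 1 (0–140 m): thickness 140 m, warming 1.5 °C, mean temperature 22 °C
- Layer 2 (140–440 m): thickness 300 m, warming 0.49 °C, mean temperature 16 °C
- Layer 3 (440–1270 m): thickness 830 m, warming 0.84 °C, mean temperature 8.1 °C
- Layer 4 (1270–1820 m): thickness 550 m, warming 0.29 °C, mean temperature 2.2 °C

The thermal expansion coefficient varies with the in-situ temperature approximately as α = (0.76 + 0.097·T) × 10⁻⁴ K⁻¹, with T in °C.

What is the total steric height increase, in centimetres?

Δh = 22 cm

Layer 1: α = (0.76 + 0.097×22)×10⁻⁴ = 2.894×10⁻⁴ K⁻¹
Layer 2: α = (0.76 + 0.097×16)×10⁻⁴ = 2.312×10⁻⁴ K⁻¹
Layer 3: α = (0.76 + 0.097×8.1)×10⁻⁴ = 1.5457×10⁻⁴ K⁻¹
Layer 4: α = (0.76 + 0.097×2.2)×10⁻⁴ = 0.9734×10⁻⁴ K⁻¹
1.5 × 2.894×10⁻⁴ × 140 = 0.060774 m
0.49 × 300 × 2.312×10⁻⁴ = 0.0339864 m
Layer 3: 0.84 × 830 × 1.5457×10⁻⁴ = 0.107766204 m
Layer 4: 550 × 0.29 × 0.9734×10⁻⁴ = 0.01552573 m
Δh = 0.060774 + 0.0339864 + 0.107766204 + 0.01552573 = 0.218052334 m ≈ 22 cm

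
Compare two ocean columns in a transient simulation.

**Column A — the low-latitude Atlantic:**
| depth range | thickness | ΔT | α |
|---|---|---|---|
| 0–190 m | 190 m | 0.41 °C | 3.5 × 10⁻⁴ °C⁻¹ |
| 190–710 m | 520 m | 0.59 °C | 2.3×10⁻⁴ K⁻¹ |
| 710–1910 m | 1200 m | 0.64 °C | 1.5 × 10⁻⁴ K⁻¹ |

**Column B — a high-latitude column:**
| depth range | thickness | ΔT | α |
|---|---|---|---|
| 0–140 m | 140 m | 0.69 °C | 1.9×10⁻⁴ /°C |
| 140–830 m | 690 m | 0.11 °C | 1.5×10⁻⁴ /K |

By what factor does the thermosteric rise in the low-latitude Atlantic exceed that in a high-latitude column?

≈ 7.16×

A 0.41 × 3.5×10⁻⁴ × 190 = 0.027265 m
A 190–710 m: 0.59 × 2.3×10⁻⁴ × 520 = 0.070564 m
A Layer 3: 1.5×10⁻⁴ × 0.64 × 1200 = 0.11520 m
A total: 0.213029 m
B 0–140 m: 1.9×10⁻⁴ × 140 × 0.69 = 0.018354 m
B 690 × 1.5×10⁻⁴ × 0.11 = 0.011385 m
B total: 0.029739 m
Ratio: 0.213029 / 0.029739 ≈ 7.163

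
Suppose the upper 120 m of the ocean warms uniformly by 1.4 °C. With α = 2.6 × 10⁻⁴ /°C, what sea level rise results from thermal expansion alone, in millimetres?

Δh = αΔT·H = 2.6×10⁻⁴ × 1.4 × 120 = 0.04368 m

about 44 mm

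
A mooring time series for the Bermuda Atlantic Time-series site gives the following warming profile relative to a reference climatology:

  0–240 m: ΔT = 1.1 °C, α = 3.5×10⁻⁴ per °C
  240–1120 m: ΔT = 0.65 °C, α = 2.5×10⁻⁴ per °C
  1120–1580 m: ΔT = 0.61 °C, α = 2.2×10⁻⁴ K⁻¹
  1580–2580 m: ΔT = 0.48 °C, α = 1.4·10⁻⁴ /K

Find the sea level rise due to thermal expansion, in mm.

Layer 1: 3.5×10⁻⁴ × 1.1 × 240 = 0.09240 m
0.65 × 2.5×10⁻⁴ × 880 = 0.14300 m
Layer 3: 0.61 × 2.2×10⁻⁴ × 460 = 0.061732 m
1000 × 0.48 × 1.4×10⁻⁴ = 0.06720 m
Δh = 0.09240 + 0.14300 + 0.061732 + 0.06720 = 0.364332 m ≈ 364 mm

Δh = 364 mm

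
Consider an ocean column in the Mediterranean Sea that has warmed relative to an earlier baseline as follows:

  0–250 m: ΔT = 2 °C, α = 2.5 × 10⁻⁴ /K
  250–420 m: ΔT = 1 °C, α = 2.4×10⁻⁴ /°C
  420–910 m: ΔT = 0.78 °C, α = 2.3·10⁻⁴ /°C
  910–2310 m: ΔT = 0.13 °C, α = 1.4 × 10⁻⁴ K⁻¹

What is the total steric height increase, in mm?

279 mm of thermosteric rise

0–250 m: 2.5×10⁻⁴ × 2 × 250 = 0.12500 m
Layer 2: 1 × 2.4×10⁻⁴ × 170 = 0.04080 m
420–910 m: 2.3×10⁻⁴ × 490 × 0.78 = 0.087906 m
910–2310 m: 1400 × 1.4×10⁻⁴ × 0.13 = 0.02548 m
Δh = 0.12500 + 0.04080 + 0.087906 + 0.02548 = 0.279186 m ≈ 279 mm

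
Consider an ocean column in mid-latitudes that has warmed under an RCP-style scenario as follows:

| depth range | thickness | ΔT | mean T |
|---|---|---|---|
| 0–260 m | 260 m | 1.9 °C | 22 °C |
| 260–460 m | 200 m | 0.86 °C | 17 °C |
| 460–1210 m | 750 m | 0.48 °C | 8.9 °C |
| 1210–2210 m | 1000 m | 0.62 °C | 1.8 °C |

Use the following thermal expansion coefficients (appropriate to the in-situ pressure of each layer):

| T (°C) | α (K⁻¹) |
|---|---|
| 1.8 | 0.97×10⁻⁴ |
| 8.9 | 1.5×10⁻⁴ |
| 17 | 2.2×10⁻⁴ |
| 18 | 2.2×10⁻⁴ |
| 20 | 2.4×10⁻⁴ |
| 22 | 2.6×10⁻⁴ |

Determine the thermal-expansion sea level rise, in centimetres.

28.0 cm of thermosteric rise

Layer 1 at 22 °C → α = 2.6×10⁻⁴ K⁻¹
Layer 2 at 17 °C → α = 2.2×10⁻⁴ K⁻¹
Layer 3 at 8.9 °C → α = 1.5×10⁻⁴ K⁻¹
Layer 4 at 1.8 °C → α = 0.97×10⁻⁴ K⁻¹
260 × 2.6×10⁻⁴ × 1.9 = 0.12844 m
Layer 2: 200 × 0.86 × 2.2×10⁻⁴ = 0.03784 m
460–1210 m: 750 × 0.48 × 1.5×10⁻⁴ = 0.05400 m
1210–2210 m: 0.62 × 1000 × 0.97×10⁻⁴ = 0.06014 m
Δh = 0.12844 + 0.03784 + 0.05400 + 0.06014 = 0.28042 m ≈ 28.0 cm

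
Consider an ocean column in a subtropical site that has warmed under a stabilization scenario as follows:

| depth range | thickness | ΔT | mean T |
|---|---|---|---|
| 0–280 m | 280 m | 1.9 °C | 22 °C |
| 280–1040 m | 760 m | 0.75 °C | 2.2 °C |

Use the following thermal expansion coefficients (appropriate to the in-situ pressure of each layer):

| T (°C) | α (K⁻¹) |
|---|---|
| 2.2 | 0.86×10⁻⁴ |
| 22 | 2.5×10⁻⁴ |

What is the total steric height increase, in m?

about 0.18 m

Layer 1 at 22 °C → α = 2.5×10⁻⁴ K⁻¹
Layer 2 at 2.2 °C → α = 0.86×10⁻⁴ K⁻¹
Layer 1: 1.9 × 280 × 2.5×10⁻⁴ = 0.13300 m
0.75 × 760 × 0.86×10⁻⁴ = 0.04902 m
Δh = 0.13300 + 0.04902 = 0.18202 m ≈ 0.18 m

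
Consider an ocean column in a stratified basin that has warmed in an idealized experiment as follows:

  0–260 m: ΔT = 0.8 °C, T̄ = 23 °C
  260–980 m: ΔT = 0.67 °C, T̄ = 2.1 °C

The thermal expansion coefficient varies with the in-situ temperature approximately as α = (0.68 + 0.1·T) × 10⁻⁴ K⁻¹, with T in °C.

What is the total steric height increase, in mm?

Layer 1: α = (0.68 + 0.1×23)×10⁻⁴ = 2.98×10⁻⁴ K⁻¹
Layer 2: α = (0.68 + 0.1×2.1)×10⁻⁴ = 0.89×10⁻⁴ K⁻¹
Layer 1: 0.8 × 260 × 2.98×10⁻⁴ = 0.061984 m
Layer 2: 0.67 × 0.89×10⁻⁴ × 720 = 0.0429336 m
Δh = 0.061984 + 0.0429336 = 0.1049176 m

Δh ≈ 100 mm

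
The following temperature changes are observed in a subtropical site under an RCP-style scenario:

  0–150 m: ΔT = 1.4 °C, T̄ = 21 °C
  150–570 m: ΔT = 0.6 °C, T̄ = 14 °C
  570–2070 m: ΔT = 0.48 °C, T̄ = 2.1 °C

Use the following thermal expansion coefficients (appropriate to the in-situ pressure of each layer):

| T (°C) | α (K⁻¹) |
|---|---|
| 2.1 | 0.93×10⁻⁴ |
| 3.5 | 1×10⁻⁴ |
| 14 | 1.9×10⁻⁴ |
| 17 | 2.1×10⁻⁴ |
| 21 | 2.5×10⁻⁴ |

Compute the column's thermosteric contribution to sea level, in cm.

16.7 cm

Layer 1 at 21 °C → α = 2.5×10⁻⁴ K⁻¹
Layer 2 at 14 °C → α = 1.9×10⁻⁴ K⁻¹
Layer 3 at 2.1 °C → α = 0.93×10⁻⁴ K⁻¹
2.5×10⁻⁴ × 150 × 1.4 = 0.05250 m
150–570 m: 0.6 × 1.9×10⁻⁴ × 420 = 0.04788 m
Layer 3: 0.93×10⁻⁴ × 1500 × 0.48 = 0.06696 m
Δh = 0.05250 + 0.04788 + 0.06696 = 0.16734 m ≈ 16.7 cm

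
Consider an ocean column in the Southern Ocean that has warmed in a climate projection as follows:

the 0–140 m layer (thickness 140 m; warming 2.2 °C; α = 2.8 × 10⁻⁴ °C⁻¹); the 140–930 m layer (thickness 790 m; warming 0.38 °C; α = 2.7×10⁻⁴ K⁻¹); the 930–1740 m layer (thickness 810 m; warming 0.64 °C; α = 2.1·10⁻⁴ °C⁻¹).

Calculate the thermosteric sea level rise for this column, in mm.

276 mm of thermosteric rise

0–140 m: 2.2 × 140 × 2.8×10⁻⁴ = 0.08624 m
Layer 2: 2.7×10⁻⁴ × 0.38 × 790 = 0.081054 m
Layer 3: 810 × 0.64 × 2.1×10⁻⁴ = 0.108864 m
Δh = 0.08624 + 0.081054 + 0.108864 = 0.276158 m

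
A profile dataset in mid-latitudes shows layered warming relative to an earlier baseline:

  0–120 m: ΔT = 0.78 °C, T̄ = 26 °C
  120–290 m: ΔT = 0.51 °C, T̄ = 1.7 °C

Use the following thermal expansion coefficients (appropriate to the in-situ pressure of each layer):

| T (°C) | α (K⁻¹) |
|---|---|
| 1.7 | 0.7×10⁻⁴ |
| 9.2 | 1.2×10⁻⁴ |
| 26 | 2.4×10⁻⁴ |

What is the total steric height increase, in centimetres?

Layer 1 at 26 °C → α = 2.4×10⁻⁴ K⁻¹
Layer 2 at 1.7 °C → α = 0.7×10⁻⁴ K⁻¹
Layer 1: 120 × 2.4×10⁻⁴ × 0.78 = 0.022464 m
120–290 m: 170 × 0.51 × 0.7×10⁻⁴ = 0.006069 m
Δh = 0.022464 + 0.006069 = 0.028533 m ≈ 2.85 cm

about 2.85 cm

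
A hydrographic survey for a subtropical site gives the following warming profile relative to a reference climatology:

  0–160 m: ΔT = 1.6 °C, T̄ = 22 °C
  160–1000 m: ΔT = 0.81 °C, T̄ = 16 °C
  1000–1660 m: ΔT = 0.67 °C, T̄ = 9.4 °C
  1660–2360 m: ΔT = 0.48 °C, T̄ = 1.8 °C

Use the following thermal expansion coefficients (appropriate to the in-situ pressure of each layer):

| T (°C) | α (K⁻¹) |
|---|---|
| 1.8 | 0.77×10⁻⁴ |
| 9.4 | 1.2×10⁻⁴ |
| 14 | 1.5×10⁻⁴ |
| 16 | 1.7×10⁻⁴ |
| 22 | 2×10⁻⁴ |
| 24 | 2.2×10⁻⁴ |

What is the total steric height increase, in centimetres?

Layer 1 at 22 °C → α = 2×10⁻⁴ K⁻¹
Layer 2 at 16 °C → α = 1.7×10⁻⁴ K⁻¹
Layer 3 at 9.4 °C → α = 1.2×10⁻⁴ K⁻¹
Layer 4 at 1.8 °C → α = 0.77×10⁻⁴ K⁻¹
0–160 m: 2×10⁻⁴ × 1.6 × 160 = 0.05120 m
160–1000 m: 0.81 × 840 × 1.7×10⁻⁴ = 0.115668 m
660 × 1.2×10⁻⁴ × 0.67 = 0.053064 m
1660–2360 m: 0.77×10⁻⁴ × 0.48 × 700 = 0.025872 m
Δh = 0.05120 + 0.115668 + 0.053064 + 0.025872 = 0.245804 m

Δh ≈ 24.6 cm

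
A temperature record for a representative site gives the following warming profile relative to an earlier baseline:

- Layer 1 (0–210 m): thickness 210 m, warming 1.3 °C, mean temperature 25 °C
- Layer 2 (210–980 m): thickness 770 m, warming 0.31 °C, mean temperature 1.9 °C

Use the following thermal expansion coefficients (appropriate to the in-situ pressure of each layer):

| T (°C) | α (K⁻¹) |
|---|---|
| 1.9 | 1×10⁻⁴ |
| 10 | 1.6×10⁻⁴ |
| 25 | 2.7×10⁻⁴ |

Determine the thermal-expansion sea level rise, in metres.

0.0976 m

Layer 1 at 25 °C → α = 2.7×10⁻⁴ K⁻¹
Layer 2 at 1.9 °C → α = 1×10⁻⁴ K⁻¹
1.3 × 2.7×10⁻⁴ × 210 = 0.07371 m
Layer 2: 770 × 0.31 × 1×10⁻⁴ = 0.02387 m
Δh = 0.07371 + 0.02387 = 0.09758 m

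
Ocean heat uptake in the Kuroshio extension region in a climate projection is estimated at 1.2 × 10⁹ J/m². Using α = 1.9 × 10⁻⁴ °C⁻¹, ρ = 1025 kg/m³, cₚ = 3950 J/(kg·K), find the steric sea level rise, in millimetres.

about 56 mm

Δh = αQ/(ρcₚ) = 1.9×10⁻⁴ × 1.2×10⁹ / (1025 × 3950) ≈ 0.056314 m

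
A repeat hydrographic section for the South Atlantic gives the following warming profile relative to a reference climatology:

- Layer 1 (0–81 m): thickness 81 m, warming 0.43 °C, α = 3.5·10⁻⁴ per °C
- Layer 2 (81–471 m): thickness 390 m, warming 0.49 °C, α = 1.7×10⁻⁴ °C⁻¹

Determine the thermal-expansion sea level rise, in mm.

Δh = 44.7 mm

0–81 m: 3.5×10⁻⁴ × 81 × 0.43 = 0.0121905 m
Layer 2: 0.49 × 390 × 1.7×10⁻⁴ = 0.032487 m
Δh = 0.0121905 + 0.032487 = 0.0446775 m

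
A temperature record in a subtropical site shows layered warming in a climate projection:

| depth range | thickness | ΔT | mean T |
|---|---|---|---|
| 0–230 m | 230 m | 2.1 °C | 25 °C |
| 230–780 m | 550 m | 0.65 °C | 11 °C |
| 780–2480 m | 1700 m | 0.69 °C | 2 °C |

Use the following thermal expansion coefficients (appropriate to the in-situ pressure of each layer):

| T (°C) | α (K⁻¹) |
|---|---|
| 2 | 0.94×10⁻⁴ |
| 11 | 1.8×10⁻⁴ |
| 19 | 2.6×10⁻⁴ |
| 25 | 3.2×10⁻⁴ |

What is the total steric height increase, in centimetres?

Layer 1 at 25 °C → α = 3.2×10⁻⁴ K⁻¹
Layer 2 at 11 °C → α = 1.8×10⁻⁴ K⁻¹
Layer 3 at 2 °C → α = 0.94×10⁻⁴ K⁻¹
0–230 m: 2.1 × 230 × 3.2×10⁻⁴ = 0.15456 m
Layer 2: 1.8×10⁻⁴ × 0.65 × 550 = 0.06435 m
780–2480 m: 0.69 × 0.94×10⁻⁴ × 1700 = 0.110262 m
Δh = 0.15456 + 0.06435 + 0.110262 = 0.329172 m

Δh = 33 cm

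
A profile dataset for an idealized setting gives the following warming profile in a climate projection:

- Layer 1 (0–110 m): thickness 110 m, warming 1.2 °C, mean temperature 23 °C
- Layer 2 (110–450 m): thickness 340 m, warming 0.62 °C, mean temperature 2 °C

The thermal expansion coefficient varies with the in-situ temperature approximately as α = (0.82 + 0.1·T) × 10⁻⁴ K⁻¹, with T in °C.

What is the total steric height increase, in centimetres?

Layer 1: α = (0.82 + 0.1×23)×10⁻⁴ = 3.12×10⁻⁴ K⁻¹
Layer 2: α = (0.82 + 0.1×2)×10⁻⁴ = 1.02×10⁻⁴ K⁻¹
0–110 m: 1.2 × 3.12×10⁻⁴ × 110 = 0.041184 m
110–450 m: 1.02×10⁻⁴ × 0.62 × 340 = 0.0215016 m
Δh = 0.041184 + 0.0215016 = 0.0626856 m ≈ 6.27 cm

6.27 cm of thermosteric rise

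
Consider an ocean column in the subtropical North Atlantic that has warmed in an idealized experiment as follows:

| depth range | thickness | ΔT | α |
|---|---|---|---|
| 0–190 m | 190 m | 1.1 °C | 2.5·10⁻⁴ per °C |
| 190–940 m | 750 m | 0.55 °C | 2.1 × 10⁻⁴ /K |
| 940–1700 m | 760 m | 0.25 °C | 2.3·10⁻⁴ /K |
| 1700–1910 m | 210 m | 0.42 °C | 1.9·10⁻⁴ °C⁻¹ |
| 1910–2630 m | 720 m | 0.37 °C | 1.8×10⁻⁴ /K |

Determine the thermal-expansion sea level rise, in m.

0–190 m: 1.1 × 2.5×10⁻⁴ × 190 = 0.05225 m
Layer 2: 0.55 × 2.1×10⁻⁴ × 750 = 0.086625 m
0.25 × 2.3×10⁻⁴ × 760 = 0.04370 m
0.42 × 1.9×10⁻⁴ × 210 = 0.016758 m
0.37 × 1.8×10⁻⁴ × 720 = 0.047952 m
Δh = 0.05225 + 0.086625 + 0.04370 + 0.016758 + 0.047952 = 0.247285 m ≈ 0.25 m

about 0.25 m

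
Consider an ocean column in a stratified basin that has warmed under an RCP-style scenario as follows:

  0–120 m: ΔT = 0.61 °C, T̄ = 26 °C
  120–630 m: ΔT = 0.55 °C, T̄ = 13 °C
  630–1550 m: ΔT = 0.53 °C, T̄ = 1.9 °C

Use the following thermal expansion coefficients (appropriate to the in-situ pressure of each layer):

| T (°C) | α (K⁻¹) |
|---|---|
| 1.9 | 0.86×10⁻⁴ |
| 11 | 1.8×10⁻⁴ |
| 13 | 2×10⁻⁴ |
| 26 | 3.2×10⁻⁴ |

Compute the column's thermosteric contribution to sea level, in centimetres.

Layer 1 at 26 °C → α = 3.2×10⁻⁴ K⁻¹
Layer 2 at 13 °C → α = 2×10⁻⁴ K⁻¹
Layer 3 at 1.9 °C → α = 0.86×10⁻⁴ K⁻¹
Layer 1: 120 × 0.61 × 3.2×10⁻⁴ = 0.023424 m
120–630 m: 510 × 0.55 × 2×10⁻⁴ = 0.05610 m
Layer 3: 920 × 0.86×10⁻⁴ × 0.53 = 0.0419336 m
Δh = 0.023424 + 0.05610 + 0.0419336 = 0.1214576 m

Δh ≈ 12.1 cm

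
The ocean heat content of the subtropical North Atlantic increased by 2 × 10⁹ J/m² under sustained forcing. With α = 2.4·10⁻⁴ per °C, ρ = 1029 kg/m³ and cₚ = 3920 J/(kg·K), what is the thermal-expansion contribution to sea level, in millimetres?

119 mm

Δh = αQ/(ρcₚ) = 2.4×10⁻⁴ × 2×10⁹ / (1029 × 3920) ≈ 0.11900 m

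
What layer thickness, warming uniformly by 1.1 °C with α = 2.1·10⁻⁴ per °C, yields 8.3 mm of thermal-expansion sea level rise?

H = Δh/(αΔT) = 0.0083 / (2.1×10⁻⁴ × 1.1) ≈ 35.93 m

H ≈ 35.9 m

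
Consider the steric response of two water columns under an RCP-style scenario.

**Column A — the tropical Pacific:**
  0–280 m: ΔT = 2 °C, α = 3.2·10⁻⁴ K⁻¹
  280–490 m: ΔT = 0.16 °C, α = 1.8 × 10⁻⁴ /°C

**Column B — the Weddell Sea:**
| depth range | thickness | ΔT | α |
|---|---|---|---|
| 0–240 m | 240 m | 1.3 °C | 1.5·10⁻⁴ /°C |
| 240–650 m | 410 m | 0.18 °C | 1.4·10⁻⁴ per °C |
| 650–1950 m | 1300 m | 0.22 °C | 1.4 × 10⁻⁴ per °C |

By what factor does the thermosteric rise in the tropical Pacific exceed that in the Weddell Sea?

A Layer 1: 3.2×10⁻⁴ × 2 × 280 = 0.17920 m
A 280–490 m: 210 × 1.8×10⁻⁴ × 0.16 = 0.006048 m
A total: 0.185248 m
B 0–240 m: 240 × 1.5×10⁻⁴ × 1.3 = 0.04680 m
B Layer 2: 1.4×10⁻⁴ × 0.18 × 410 = 0.010332 m
B 650–1950 m: 1.4×10⁻⁴ × 0.22 × 1300 = 0.04004 m
B total: 0.097172 m
Ratio: 0.185248 / 0.097172 ≈ 1.906

≈ 1.91×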